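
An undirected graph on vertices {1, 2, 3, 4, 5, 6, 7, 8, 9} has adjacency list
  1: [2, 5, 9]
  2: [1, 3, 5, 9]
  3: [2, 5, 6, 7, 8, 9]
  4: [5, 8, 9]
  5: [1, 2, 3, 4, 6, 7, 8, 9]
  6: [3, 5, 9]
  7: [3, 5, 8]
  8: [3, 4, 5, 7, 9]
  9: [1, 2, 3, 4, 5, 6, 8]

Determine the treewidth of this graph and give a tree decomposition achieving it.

Treewidth 3.
Bags: B1 = {3, 5, 8, 9}  B2 = {2, 3, 5, 9}  B3 = {4, 5, 8, 9}  B4 = {3, 5, 7, 8}  B5 = {1, 2, 5, 9}  B6 = {3, 5, 6, 9}
Tree: B1–B2, B1–B3, B1–B4, B2–B5, B1–B6

The largest bag has 4 vertices, giving width 3; this decomposition certifies tw(G) ≤ 3. Conversely, {1, 2, 5, 9} is a clique of size 4, and the vertices of any clique must share a bag in every tree decomposition; so some bag has ≥ 4 vertices and tw(G) ≥ 3. Therefore the treewidth is 3.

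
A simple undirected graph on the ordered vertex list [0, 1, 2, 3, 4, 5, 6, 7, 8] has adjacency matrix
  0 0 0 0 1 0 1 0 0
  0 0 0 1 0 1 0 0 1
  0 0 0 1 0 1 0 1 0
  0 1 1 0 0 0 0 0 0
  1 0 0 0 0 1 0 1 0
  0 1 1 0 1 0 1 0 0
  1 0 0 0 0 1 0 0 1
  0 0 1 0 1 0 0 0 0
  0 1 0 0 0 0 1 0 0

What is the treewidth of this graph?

A width-3 tree decomposition is:
Bags: B1 = {0, 1, 6, 8}  B2 = {0, 1, 5, 6}  B3 = {0, 1, 4, 5}  B4 = {1, 3, 4, 5}  B5 = {2, 3, 4, 5}  B6 = {2, 3, 4, 7}
Tree: B1–B2, B2–B3, B3–B4, B4–B5, B5–B6
Each bag holds 4 vertices, so the decomposition has width 3, which upper-bounds the treewidth. For the lower bound: the 4 vertex sets {0,6,8}, {1}, {5}, {2,3,4,7} are disjoint, each induces a connected subgraph, and every pair is joined by at least one edge of G. Contracting each set to a single vertex therefore yields K_{4} as a minor, and since treewidth is minor-monotone, tw(G) ≥ tw(K_{4}) = 3. Combining the bounds, tw(G) = 3.

3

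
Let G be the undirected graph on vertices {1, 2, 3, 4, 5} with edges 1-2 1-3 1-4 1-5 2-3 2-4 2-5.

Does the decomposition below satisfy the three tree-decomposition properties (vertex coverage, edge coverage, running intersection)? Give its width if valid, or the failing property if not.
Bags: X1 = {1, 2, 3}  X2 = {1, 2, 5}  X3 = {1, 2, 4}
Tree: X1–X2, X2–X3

Every vertex of G appears in some bag (union = {1, 2, 3, 4, 5}); every edge is covered by a bag; and for each vertex v the set of bags containing v is connected in the bag tree. The decomposition is therefore valid. The largest bag has 3 vertices, so the width is 2.

Yes; width 2.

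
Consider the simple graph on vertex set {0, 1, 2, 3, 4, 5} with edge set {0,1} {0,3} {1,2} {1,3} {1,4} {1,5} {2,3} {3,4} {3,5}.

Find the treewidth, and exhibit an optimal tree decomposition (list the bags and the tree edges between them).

Treewidth 2.
One such decomposition:
Bags: B1 = {1, 2, 3}  B2 = {1, 3, 4}  B3 = {1, 3, 5}  B4 = {0, 1, 3}
Tree: B1–B2, B2–B3, B1–B4

Each bag holds 3 vertices, so the decomposition has width 2, which upper-bounds the treewidth. On the other hand G contains the 3-clique {0, 1, 3}. A clique must lie in a single bag of any decomposition, so no decomposition can have width below 2. Therefore the treewidth is 2.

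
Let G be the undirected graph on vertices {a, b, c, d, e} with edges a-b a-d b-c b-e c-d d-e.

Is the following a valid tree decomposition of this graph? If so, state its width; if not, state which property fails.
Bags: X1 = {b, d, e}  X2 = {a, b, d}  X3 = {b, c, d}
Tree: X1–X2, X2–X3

Every vertex of G appears in some bag (union = {a, b, c, d, e}); every edge is covered by a bag; and for each vertex v the set of bags containing v is connected in the bag tree. The decomposition is therefore valid. The largest bag has 3 vertices, so the width is 2.

Yes; width 2.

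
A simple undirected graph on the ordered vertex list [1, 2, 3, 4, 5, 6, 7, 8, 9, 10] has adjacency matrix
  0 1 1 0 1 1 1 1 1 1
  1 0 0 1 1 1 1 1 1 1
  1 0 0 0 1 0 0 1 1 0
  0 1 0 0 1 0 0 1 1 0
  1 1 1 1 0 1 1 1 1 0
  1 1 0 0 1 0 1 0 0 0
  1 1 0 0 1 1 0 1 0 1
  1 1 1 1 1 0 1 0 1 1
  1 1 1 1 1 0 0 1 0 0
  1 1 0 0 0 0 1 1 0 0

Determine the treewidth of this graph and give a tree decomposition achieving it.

The largest bag has 5 vertices, giving width 4; this decomposition certifies tw(G) ≤ 4. For the lower bound, the 5 vertices {1, 2, 7, 8, 10} are pairwise adjacent, and any tree decomposition puts a clique entirely inside one bag — forcing width ≥ 4. Hence tw(G) = 4 exactly.

Treewidth 4.
One optimal decomposition is:
Bags: B1 = {1, 2, 5, 8, 9}  B2 = {2, 4, 5, 8, 9}  B3 = {1, 2, 5, 7, 8}  B4 = {1, 3, 5, 8, 9}  B5 = {1, 2, 5, 6, 7}  B6 = {1, 2, 7, 8, 10}
Tree: B1–B2, B1–B3, B1–B4, B3–B5, B3–B6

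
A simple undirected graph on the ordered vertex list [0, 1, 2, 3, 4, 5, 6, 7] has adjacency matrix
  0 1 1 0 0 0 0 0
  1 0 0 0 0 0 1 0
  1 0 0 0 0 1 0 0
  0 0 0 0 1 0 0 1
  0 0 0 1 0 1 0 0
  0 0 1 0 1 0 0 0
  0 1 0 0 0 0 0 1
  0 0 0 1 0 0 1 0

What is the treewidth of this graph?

A width-2 tree decomposition is:
Bags: B1 = {2, 4, 5}  B2 = {0, 2, 4}  B3 = {0, 1, 4}  B4 = {1, 4, 6}  B5 = {4, 6, 7}  B6 = {3, 4, 7}
Tree: B1–B2, B2–B3, B3–B4, B4–B5, B5–B6
Every bag has size at most 3, so the width is 3 − 1 = 2 and tw(G) ≤ 2. Since 4–5–2–0–1–6–7–3–4 is a cycle in G, G is not acyclic. Forests are exactly the graphs of treewidth ≤ 1, so tw(G) ≥ 2. Combining the bounds, tw(G) = 2.

2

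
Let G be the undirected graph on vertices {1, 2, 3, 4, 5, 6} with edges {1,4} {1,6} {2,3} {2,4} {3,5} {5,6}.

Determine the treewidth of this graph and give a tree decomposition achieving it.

Treewidth 2.
Bags: B1 = {2, 3, 4}  B2 = {3, 4, 5}  B3 = {4, 5, 6}  B4 = {1, 4, 6}
Tree: B1–B2, B2–B3, B3–B4

Each bag holds 3 vertices, so the decomposition has width 2, which upper-bounds the treewidth. Since 4–2–3–5–6–1–4 is a cycle in G, G is not acyclic. Forests are exactly the graphs of treewidth ≤ 1, so tw(G) ≥ 2. Therefore the treewidth is 2.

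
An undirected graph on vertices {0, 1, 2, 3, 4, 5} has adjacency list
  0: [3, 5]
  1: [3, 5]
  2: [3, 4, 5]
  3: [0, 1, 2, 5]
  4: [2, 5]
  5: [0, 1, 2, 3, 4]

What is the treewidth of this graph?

A width-2 tree decomposition is:
Bags: B1 = {0, 3, 5}  B2 = {2, 3, 5}  B3 = {2, 4, 5}  B4 = {1, 3, 5}
Tree: B1–B2, B2–B3, B2–B4
Every bag has size at most 3, so the width is 3 − 1 = 2 and tw(G) ≤ 2. Conversely, {0, 3, 5} is a clique of size 3, and the vertices of any clique must share a bag in every tree decomposition; so some bag has ≥ 3 vertices and tw(G) ≥ 2. The upper and lower bounds meet at 2, so that is the treewidth.

2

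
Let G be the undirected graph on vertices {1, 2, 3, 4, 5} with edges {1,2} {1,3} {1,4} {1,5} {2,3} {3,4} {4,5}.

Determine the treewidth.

2

A width-2 tree decomposition is:
Bags: B1 = {1, 2, 3}  B2 = {1, 3, 4}  B3 = {1, 4, 5}
Tree: B1–B2, B2–B3
Each bag holds 3 vertices, so the decomposition has width 2, which upper-bounds the treewidth. For the lower bound, the 3 vertices {1, 2, 3} are pairwise adjacent, and any tree decomposition puts a clique entirely inside one bag — forcing width ≥ 2. Hence tw(G) = 2 exactly.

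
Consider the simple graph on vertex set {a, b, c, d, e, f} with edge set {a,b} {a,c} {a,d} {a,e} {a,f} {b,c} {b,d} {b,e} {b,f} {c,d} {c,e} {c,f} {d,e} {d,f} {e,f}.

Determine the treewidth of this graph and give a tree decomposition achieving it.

Treewidth 5.
One optimal decomposition is:
Bags: B1 = {a, b, c, d, e, f}
Tree: (single bag)

With just one bag of size 6, the width is 6 − 1 = 5, so tw(G) ≤ 5. On the other hand G contains the 6-clique {a, b, c, d, e, f}. A clique must lie in a single bag of any decomposition, so no decomposition can have width below 5. Hence tw(G) = 5 exactly.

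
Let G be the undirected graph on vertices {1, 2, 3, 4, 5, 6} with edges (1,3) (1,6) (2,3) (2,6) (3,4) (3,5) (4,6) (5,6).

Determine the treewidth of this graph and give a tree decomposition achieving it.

Treewidth 2.
One optimal decomposition is:
Bags: B1 = {2, 3, 6}  B2 = {3, 5, 6}  B3 = {3, 4, 6}  B4 = {1, 3, 6}
Tree: B1–B2, B2–B3, B3–B4

Each bag holds 3 vertices, so the decomposition has width 2, which upper-bounds the treewidth. Since 6–2–3–5–6 is a cycle in G, G is not acyclic. Forests are exactly the graphs of treewidth ≤ 1, so tw(G) ≥ 2. Combining the bounds, tw(G) = 2.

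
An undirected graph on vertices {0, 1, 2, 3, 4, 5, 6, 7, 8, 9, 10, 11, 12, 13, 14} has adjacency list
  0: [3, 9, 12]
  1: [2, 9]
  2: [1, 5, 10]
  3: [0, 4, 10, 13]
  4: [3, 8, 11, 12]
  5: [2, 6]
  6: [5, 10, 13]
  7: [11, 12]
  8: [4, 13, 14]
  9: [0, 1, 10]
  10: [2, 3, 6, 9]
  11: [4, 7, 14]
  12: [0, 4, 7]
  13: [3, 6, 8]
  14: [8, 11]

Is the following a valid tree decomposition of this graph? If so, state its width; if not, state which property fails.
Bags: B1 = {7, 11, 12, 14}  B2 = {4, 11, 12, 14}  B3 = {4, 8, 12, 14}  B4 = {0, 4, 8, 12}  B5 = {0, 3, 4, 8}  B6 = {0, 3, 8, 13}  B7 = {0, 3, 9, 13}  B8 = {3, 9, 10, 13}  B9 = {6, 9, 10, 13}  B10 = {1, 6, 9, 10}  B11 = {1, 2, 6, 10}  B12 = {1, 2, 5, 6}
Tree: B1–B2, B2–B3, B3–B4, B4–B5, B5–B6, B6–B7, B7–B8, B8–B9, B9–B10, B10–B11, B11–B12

Every vertex of G appears in some bag (union = {0, 1, 2, 3, 4, 5, 6, 7, 8, 9, 10, 11, 12, 13, 14}); every edge is covered by a bag; and for each vertex v the set of bags containing v is connected in the bag tree. The decomposition is therefore valid. The largest bag has 4 vertices, so the width is 3.

Yes; width 3.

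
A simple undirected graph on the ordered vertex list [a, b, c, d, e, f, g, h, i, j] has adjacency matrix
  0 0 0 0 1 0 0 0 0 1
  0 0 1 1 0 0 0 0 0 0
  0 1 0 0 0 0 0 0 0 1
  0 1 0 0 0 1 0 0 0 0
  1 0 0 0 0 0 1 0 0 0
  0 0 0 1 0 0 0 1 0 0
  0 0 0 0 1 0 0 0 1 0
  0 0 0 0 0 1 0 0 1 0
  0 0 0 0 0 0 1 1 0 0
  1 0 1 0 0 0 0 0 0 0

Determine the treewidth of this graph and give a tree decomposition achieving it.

Each bag holds 3 vertices, so the decomposition has width 2, which upper-bounds the treewidth. The edges e–a–j–c–b–d–f–h–i–g–e form a cycle, so G is not a tree and its treewidth is at least 2. The upper and lower bounds meet at 2, so that is the treewidth.

Treewidth 2.
One optimal decomposition is:
Bags: B1 = {a, e, j}  B2 = {c, e, j}  B3 = {b, c, e}  B4 = {b, d, e}  B5 = {d, e, f}  B6 = {e, f, h}  B7 = {e, h, i}  B8 = {e, g, i}
Tree: B1–B2, B2–B3, B3–B4, B4–B5, B5–B6, B6–B7, B7–B8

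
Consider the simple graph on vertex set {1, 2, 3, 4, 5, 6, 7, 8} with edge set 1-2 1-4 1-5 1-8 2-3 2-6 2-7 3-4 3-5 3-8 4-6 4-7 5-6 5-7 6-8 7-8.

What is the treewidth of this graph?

A width-4 tree decomposition is:
Bags: B1 = {1, 2, 4, 5, 8}  B2 = {2, 4, 5, 6, 8}  B3 = {2, 3, 4, 5, 8}  B4 = {2, 4, 5, 7, 8}
Tree: B1–B2, B2–B3, B3–B4
Each bag holds 5 vertices, so the decomposition has width 4, which upper-bounds the treewidth. For the lower bound: the 5 vertex sets {1,2}, {6,8}, {3,4}, {5}, {7} are disjoint, each induces a connected subgraph, and every pair is joined by at least one edge of G. Contracting each set to a single vertex therefore yields K_{5} as a minor, and since treewidth is minor-monotone, tw(G) ≥ tw(K_{5}) = 4. Therefore the treewidth is 4.

4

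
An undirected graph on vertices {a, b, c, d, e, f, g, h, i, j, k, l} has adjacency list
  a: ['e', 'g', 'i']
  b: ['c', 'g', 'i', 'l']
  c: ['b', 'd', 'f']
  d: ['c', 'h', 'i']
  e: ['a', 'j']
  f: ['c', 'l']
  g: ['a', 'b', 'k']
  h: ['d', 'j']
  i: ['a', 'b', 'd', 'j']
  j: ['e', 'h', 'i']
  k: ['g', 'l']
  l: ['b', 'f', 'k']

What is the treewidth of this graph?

3

A width-3 tree decomposition is:
Bags: B1 = {d, e, h, j}  B2 = {d, e, i, j}  B3 = {a, d, e, i}  B4 = {a, c, d, i}  B5 = {a, b, c, i}  B6 = {a, b, c, g}  B7 = {b, c, f, g}  B8 = {b, f, g, l}  B9 = {f, g, k, l}
Tree: B1–B2, B2–B3, B3–B4, B4–B5, B5–B6, B6–B7, B7–B8, B8–B9
Every bag has size at most 4, so the width is 4 − 1 = 3 and tw(G) ≤ 3. For the lower bound: the 4 vertex sets {e,h,j}, {d}, {i}, {a,b,c,g} are disjoint, each induces a connected subgraph, and every pair is joined by at least one edge of G. Contracting each set to a single vertex therefore yields K_{4} as a minor, and since treewidth is minor-monotone, tw(G) ≥ tw(K_{4}) = 3. The upper and lower bounds meet at 3, so that is the treewidth.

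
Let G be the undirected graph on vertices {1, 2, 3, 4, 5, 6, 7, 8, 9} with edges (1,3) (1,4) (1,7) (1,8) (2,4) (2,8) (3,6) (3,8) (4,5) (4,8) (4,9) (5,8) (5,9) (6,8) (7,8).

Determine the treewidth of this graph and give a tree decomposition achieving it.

Each bag holds 3 vertices, so the decomposition has width 2, which upper-bounds the treewidth. For the lower bound, the 3 vertices {1, 3, 8} are pairwise adjacent, and any tree decomposition puts a clique entirely inside one bag — forcing width ≥ 2. Combining the bounds, tw(G) = 2.

Treewidth 2.
One optimal decomposition is:
Bags: B1 = {1, 4, 8}  B2 = {1, 3, 8}  B3 = {2, 4, 8}  B4 = {1, 7, 8}  B5 = {4, 5, 8}  B6 = {3, 6, 8}  B7 = {4, 5, 9}
Tree: B1–B2, B1–B3, B2–B4, B1–B5, B2–B6, B5–B7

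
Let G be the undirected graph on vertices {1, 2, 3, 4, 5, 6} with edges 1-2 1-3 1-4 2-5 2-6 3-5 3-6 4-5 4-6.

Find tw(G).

3

A width-3 tree decomposition is:
Bags: B1 = {1, 2, 5, 6}  B2 = {1, 4, 5, 6}  B3 = {1, 3, 5, 6}
Tree: B1–B2, B2–B3
Each bag holds 4 vertices, so the decomposition has width 3, which upper-bounds the treewidth. For the lower bound: the 4 vertex sets {2,6}, {1,4}, {5}, {3} are disjoint, each induces a connected subgraph, and every pair is joined by at least one edge of G. Contracting each set to a single vertex therefore yields K_{4} as a minor, and since treewidth is minor-monotone, tw(G) ≥ tw(K_{4}) = 3. Therefore the treewidth is 3.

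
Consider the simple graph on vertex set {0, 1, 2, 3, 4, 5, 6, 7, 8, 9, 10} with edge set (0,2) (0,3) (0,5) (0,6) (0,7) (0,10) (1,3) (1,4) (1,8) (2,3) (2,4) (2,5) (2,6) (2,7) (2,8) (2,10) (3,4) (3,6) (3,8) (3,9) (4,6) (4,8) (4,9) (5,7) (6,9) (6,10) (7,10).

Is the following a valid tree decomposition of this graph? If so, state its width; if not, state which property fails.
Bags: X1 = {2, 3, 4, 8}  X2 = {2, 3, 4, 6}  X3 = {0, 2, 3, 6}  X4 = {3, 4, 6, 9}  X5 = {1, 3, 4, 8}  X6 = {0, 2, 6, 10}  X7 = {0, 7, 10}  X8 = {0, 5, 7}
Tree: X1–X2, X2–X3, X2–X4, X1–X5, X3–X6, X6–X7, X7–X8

No — edge (2,7) lies in no bag.

A tree decomposition must satisfy three properties: every vertex lies in some bag; for every edge, both endpoints lie together in some bag; and for every vertex, the bags containing it form a connected subtree. Here edge (2,7) lies in no bag, so the decomposition is invalid.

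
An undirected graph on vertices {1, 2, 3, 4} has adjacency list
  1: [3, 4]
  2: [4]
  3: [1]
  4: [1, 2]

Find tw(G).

1

A width-1 tree decomposition is:
Bags: B1 = {1, 3}  B2 = {1, 4}  B3 = {2, 4}
Tree: B1–B2, B2–B3
The largest bag has 2 vertices, giving width 1; this decomposition certifies tw(G) ≤ 1. Any graph with an edge has treewidth ≥ 1, and G has the edge 3–1. The upper and lower bounds meet at 1, so that is the treewidth.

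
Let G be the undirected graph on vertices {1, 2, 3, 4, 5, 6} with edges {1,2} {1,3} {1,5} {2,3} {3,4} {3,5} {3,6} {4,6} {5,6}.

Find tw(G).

2

A width-2 tree decomposition is:
Bags: B1 = {1, 3, 5}  B2 = {3, 5, 6}  B3 = {3, 4, 6}  B4 = {1, 2, 3}
Tree: B1–B2, B2–B3, B1–B4
The largest bag has 3 vertices, giving width 2; this decomposition certifies tw(G) ≤ 2. On the other hand G contains the 3-clique {1, 2, 3}. A clique must lie in a single bag of any decomposition, so no decomposition can have width below 2. Combining the bounds, tw(G) = 2.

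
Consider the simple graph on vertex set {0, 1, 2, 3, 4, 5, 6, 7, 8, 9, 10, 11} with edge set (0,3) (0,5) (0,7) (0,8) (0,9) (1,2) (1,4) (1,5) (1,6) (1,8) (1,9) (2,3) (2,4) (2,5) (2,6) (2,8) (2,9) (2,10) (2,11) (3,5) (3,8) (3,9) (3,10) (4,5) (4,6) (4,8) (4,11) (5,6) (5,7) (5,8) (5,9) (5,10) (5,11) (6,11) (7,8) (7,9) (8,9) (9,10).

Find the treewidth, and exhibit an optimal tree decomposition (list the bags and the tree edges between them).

Every bag has size at most 5, so the width is 5 − 1 = 4 and tw(G) ≤ 4. For the lower bound, the 5 vertices {0, 3, 5, 8, 9} are pairwise adjacent, and any tree decomposition puts a clique entirely inside one bag — forcing width ≥ 4. Combining the bounds, tw(G) = 4.

Treewidth 4.
Bags: B1 = {2, 3, 5, 8, 9}  B2 = {1, 2, 5, 8, 9}  B3 = {0, 3, 5, 8, 9}  B4 = {1, 2, 4, 5, 8}  B5 = {1, 2, 4, 5, 6}  B6 = {2, 4, 5, 6, 11}  B7 = {0, 5, 7, 8, 9}  B8 = {2, 3, 5, 9, 10}
Tree: B1–B2, B1–B3, B2–B4, B4–B5, B5–B6, B3–B7, B1–B8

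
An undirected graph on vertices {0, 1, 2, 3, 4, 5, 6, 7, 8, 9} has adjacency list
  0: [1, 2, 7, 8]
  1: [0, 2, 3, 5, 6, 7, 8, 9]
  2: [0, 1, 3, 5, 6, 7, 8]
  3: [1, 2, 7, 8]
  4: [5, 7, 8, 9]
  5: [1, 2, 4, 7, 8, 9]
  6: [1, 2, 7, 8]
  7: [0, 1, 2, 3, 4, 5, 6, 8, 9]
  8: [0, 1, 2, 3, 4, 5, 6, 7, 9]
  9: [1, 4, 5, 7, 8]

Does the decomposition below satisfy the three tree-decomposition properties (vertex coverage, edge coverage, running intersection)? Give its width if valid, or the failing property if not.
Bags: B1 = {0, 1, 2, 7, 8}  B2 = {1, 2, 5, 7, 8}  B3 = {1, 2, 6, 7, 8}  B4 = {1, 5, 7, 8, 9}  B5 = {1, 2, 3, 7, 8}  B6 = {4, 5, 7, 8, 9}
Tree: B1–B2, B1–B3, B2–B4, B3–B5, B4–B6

Yes; width 4.

Checking the three conditions: (i) the bags cover all of {0, 1, 2, 3, 4, 5, 6, 7, 8, 9}; (ii) for each edge, some bag contains both endpoints; (iii) the bags containing any fixed vertex form a subtree. All hold, so the decomposition is valid with width 5 − 1 = 4.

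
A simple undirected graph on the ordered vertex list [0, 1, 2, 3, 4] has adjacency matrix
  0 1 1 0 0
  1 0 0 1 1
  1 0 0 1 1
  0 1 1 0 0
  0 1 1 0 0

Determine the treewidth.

A width-2 tree decomposition is:
Bags: B1 = {1, 2, 4}  B2 = {0, 1, 2}  B3 = {1, 2, 3}
Tree: B1–B2, B2–B3
Each bag holds 3 vertices, so the decomposition has width 2, which upper-bounds the treewidth. The edges 4–1–0–2–4 form a cycle, so G is not a tree and its treewidth is at least 2. The upper and lower bounds meet at 2, so that is the treewidth.

2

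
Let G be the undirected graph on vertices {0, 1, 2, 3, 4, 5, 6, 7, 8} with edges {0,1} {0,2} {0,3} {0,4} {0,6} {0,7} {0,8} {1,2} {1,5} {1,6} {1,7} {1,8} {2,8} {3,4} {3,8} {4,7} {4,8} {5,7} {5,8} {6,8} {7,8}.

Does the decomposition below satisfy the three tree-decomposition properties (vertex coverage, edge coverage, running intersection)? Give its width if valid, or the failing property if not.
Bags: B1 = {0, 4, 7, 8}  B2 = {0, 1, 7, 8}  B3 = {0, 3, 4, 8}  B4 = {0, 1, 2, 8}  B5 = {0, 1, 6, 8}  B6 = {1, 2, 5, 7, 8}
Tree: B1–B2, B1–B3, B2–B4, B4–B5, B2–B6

No — bags containing vertex 2 are not connected in the tree.

A tree decomposition must satisfy three properties: every vertex lies in some bag; for every edge, both endpoints lie together in some bag; and for every vertex, the bags containing it form a connected subtree. Here bags containing vertex 2 are not connected in the tree, so the decomposition is invalid.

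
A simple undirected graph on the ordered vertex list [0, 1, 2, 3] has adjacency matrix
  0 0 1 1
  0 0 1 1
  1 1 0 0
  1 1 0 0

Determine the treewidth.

2

A width-2 tree decomposition is:
Bags: B1 = {0, 1, 2}  B2 = {0, 1, 3}
Tree: B1–B2
The largest bag has 3 vertices, giving width 2; this decomposition certifies tw(G) ≤ 2. The edges 1–2–0–3–1 form a cycle, so G is not a tree and its treewidth is at least 2. Therefore the treewidth is 2.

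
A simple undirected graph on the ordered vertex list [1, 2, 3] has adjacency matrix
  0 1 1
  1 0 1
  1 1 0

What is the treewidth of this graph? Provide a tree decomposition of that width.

With just one bag of size 3, the width is 3 − 1 = 2, so tw(G) ≤ 2. On the other hand G contains the 3-clique {1, 2, 3}. A clique must lie in a single bag of any decomposition, so no decomposition can have width below 2. Combining the bounds, tw(G) = 2.

Treewidth 2.
One such decomposition:
Bags: B1 = {1, 2, 3}
Tree: (single bag)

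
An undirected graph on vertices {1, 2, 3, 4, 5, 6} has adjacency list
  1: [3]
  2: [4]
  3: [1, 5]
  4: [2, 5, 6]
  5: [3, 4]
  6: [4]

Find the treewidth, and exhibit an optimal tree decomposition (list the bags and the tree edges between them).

Treewidth 1.
One optimal decomposition is:
Bags: B1 = {3, 5}  B2 = {1, 3}  B3 = {4, 5}  B4 = {2, 4}  B5 = {4, 6}
Tree: B1–B2, B1–B3, B3–B4, B3–B5

The largest bag has 2 vertices, giving width 1; this decomposition certifies tw(G) ≤ 1. Since G has at least one edge (e.g. 3–5), it is not an edgeless graph, so tw(G) ≥ 1. The upper and lower bounds meet at 1, so that is the treewidth.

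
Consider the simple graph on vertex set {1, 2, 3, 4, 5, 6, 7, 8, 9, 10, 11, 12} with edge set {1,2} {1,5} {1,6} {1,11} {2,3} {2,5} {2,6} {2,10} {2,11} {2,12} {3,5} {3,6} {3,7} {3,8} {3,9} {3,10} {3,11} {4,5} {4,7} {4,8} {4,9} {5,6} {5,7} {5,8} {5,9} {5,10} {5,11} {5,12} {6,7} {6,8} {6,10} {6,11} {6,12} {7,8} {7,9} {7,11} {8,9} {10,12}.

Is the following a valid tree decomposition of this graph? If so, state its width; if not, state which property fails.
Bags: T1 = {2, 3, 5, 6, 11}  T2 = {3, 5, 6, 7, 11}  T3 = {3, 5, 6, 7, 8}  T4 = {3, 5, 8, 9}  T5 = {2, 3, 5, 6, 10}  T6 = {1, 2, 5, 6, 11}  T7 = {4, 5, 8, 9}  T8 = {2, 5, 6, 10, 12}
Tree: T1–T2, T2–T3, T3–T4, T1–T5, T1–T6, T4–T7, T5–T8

A tree decomposition must satisfy three properties: every vertex lies in some bag; for every edge, both endpoints lie together in some bag; and for every vertex, the bags containing it form a connected subtree. Here edge (7,9) lies in no bag, so the decomposition is invalid.

No — edge (7,9) lies in no bag.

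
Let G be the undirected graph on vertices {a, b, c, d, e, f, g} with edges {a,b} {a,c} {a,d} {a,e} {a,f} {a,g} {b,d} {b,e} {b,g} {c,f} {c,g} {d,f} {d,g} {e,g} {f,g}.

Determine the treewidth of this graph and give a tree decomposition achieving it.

Treewidth 3.
One optimal decomposition is:
Bags: B1 = {a, b, d, g}  B2 = {a, b, e, g}  B3 = {a, d, f, g}  B4 = {a, c, f, g}
Tree: B1–B2, B1–B3, B3–B4

Every bag has size at most 4, so the width is 4 − 1 = 3 and tw(G) ≤ 3. On the other hand G contains the 4-clique {a, d, f, g}. A clique must lie in a single bag of any decomposition, so no decomposition can have width below 3. Hence tw(G) = 3 exactly.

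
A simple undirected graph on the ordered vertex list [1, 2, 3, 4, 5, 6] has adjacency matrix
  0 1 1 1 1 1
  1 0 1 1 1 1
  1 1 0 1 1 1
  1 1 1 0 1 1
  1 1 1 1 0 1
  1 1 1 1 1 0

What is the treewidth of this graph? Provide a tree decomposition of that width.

A single bag containing all 6 vertices is trivially a valid decomposition of width 5. For the lower bound, the 6 vertices {1, 2, 3, 4, 5, 6} are pairwise adjacent, and any tree decomposition puts a clique entirely inside one bag — forcing width ≥ 5. Therefore the treewidth is 5.

Treewidth 5.
Bags: B1 = {1, 2, 3, 4, 5, 6}
Tree: (single bag)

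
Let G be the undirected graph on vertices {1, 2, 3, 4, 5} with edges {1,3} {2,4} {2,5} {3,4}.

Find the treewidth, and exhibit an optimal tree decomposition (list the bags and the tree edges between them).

Treewidth 1.
One such decomposition:
Bags: B1 = {2, 5}  B2 = {2, 4}  B3 = {3, 4}  B4 = {1, 3}
Tree: B1–B2, B2–B3, B3–B4

Each bag holds 2 vertices, so the decomposition has width 1, which upper-bounds the treewidth. Any graph with an edge has treewidth ≥ 1, and G has the edge 5–2. Hence tw(G) = 1 exactly.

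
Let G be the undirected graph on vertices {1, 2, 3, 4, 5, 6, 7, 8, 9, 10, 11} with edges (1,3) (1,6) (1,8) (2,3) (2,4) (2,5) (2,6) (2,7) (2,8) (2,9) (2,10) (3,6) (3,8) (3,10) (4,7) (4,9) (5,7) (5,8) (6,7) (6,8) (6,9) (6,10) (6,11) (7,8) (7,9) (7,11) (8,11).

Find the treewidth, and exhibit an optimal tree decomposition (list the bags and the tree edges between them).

Treewidth 3.
Bags: B1 = {2, 6, 7, 9}  B2 = {2, 6, 7, 8}  B3 = {6, 7, 8, 11}  B4 = {2, 3, 6, 8}  B5 = {1, 3, 6, 8}  B6 = {2, 4, 7, 9}  B7 = {2, 5, 7, 8}  B8 = {2, 3, 6, 10}
Tree: B1–B2, B2–B3, B2–B4, B4–B5, B1–B6, B2–B7, B4–B8

Each bag holds 4 vertices, so the decomposition has width 3, which upper-bounds the treewidth. For the lower bound, the 4 vertices {1, 3, 6, 8} are pairwise adjacent, and any tree decomposition puts a clique entirely inside one bag — forcing width ≥ 3. Hence tw(G) = 3 exactly.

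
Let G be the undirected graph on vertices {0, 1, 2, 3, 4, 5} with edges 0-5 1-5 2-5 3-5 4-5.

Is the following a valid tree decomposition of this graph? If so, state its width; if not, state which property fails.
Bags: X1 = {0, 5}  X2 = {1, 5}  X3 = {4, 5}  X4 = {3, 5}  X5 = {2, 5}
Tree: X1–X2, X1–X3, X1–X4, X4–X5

Yes; width 1.

Every vertex of G appears in some bag (union = {0, 1, 2, 3, 4, 5}); every edge is covered by a bag; and for each vertex v the set of bags containing v is connected in the bag tree. The decomposition is therefore valid. The largest bag has 2 vertices, so the width is 1.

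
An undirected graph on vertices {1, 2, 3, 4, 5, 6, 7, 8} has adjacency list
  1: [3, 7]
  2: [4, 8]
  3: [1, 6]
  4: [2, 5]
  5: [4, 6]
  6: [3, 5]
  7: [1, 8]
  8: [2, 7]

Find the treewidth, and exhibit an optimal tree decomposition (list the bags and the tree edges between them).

Treewidth 2.
Bags: B1 = {1, 3, 6}  B2 = {1, 5, 6}  B3 = {1, 4, 5}  B4 = {1, 2, 4}  B5 = {1, 2, 8}  B6 = {1, 7, 8}
Tree: B1–B2, B2–B3, B3–B4, B4–B5, B5–B6

Each bag holds 3 vertices, so the decomposition has width 2, which upper-bounds the treewidth. The edges 1–3–6–5–4–2–8–7–1 form a cycle, so G is not a tree and its treewidth is at least 2. Combining the bounds, tw(G) = 2.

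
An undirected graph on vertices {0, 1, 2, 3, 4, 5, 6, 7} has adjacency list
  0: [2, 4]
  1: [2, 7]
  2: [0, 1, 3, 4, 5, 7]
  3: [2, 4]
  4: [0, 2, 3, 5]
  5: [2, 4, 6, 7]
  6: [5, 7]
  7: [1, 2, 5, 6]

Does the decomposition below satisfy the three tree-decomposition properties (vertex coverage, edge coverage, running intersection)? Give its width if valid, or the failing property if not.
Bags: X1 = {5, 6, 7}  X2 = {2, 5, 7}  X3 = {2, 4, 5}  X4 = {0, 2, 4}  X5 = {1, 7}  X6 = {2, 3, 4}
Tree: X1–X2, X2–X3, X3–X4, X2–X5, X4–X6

A tree decomposition must satisfy three properties: every vertex lies in some bag; for every edge, both endpoints lie together in some bag; and for every vertex, the bags containing it form a connected subtree. Here edge (2,1) lies in no bag, so the decomposition is invalid.

No — edge (2,1) lies in no bag.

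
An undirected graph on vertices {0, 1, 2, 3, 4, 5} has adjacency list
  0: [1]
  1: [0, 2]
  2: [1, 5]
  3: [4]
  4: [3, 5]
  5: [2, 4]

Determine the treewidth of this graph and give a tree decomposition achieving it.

Treewidth 1.
One optimal decomposition is:
Bags: B1 = {3, 4}  B2 = {4, 5}  B3 = {2, 5}  B4 = {1, 2}  B5 = {0, 1}
Tree: B1–B2, B2–B3, B3–B4, B4–B5

Every bag has size at most 2, so the width is 2 − 1 = 1 and tw(G) ≤ 1. G has an edge, so its treewidth is at least 1. The upper and lower bounds meet at 1, so that is the treewidth.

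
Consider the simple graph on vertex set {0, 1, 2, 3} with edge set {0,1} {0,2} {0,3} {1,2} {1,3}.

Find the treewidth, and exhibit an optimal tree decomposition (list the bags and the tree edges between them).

The largest bag has 3 vertices, giving width 2; this decomposition certifies tw(G) ≤ 2. On the other hand G contains the 3-clique {0, 1, 2}. A clique must lie in a single bag of any decomposition, so no decomposition can have width below 2. Hence tw(G) = 2 exactly.

Treewidth 2.
One such decomposition:
Bags: B1 = {0, 1, 3}  B2 = {0, 1, 2}
Tree: B1–B2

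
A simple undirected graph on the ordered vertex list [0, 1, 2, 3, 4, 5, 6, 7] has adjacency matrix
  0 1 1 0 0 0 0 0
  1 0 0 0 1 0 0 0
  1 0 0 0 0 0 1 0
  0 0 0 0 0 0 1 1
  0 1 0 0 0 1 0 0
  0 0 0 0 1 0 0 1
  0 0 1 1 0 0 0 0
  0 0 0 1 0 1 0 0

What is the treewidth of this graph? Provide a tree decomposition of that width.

The largest bag has 3 vertices, giving width 2; this decomposition certifies tw(G) ≤ 2. Since 6–2–0–1–4–5–7–3–6 is a cycle in G, G is not acyclic. Forests are exactly the graphs of treewidth ≤ 1, so tw(G) ≥ 2. Therefore the treewidth is 2.

Treewidth 2.
Bags: B1 = {0, 2, 6}  B2 = {0, 1, 6}  B3 = {1, 4, 6}  B4 = {4, 5, 6}  B5 = {5, 6, 7}  B6 = {3, 6, 7}
Tree: B1–B2, B2–B3, B3–B4, B4–B5, B5–B6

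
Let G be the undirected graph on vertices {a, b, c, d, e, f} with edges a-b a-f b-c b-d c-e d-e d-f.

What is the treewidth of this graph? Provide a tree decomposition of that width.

Every bag has size at most 3, so the width is 3 − 1 = 2 and tw(G) ≤ 2. For the lower bound, G contains the cycle c–e–d–b–c, so G is not a forest; only forests have treewidth ≤ 1, hence tw(G) ≥ 2. Hence tw(G) = 2 exactly.

Treewidth 2.
One optimal decomposition is:
Bags: B1 = {b, c, e}  B2 = {b, d, e}  B3 = {a, b, d}  B4 = {a, d, f}
Tree: B1–B2, B2–B3, B3–B4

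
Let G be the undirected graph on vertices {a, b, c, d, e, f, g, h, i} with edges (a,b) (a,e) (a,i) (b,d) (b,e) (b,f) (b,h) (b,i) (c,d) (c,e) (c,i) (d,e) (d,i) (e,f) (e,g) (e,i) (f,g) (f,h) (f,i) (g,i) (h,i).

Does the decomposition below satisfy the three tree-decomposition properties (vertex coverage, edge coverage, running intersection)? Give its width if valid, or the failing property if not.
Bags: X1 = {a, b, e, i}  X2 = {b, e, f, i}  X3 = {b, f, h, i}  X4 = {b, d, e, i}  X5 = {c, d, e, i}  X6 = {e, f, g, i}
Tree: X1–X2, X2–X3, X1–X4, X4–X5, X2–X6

Yes; width 3.

Checking the three conditions: (i) the bags cover all of {a, b, c, d, e, f, g, h, i}; (ii) for each edge, some bag contains both endpoints; (iii) the bags containing any fixed vertex form a subtree. All hold, so the decomposition is valid with width 4 − 1 = 3.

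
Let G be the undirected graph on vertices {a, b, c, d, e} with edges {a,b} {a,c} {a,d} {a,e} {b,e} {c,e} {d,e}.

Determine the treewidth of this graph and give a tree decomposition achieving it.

Treewidth 2.
One such decomposition:
Bags: B1 = {a, c, e}  B2 = {a, d, e}  B3 = {a, b, e}
Tree: B1–B2, B1–B3

Each bag holds 3 vertices, so the decomposition has width 2, which upper-bounds the treewidth. On the other hand G contains the 3-clique {a, d, e}. A clique must lie in a single bag of any decomposition, so no decomposition can have width below 2. Therefore the treewidth is 2.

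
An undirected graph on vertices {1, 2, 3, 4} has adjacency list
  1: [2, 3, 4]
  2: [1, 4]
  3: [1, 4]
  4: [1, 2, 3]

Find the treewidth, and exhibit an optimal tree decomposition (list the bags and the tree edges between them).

The largest bag has 3 vertices, giving width 2; this decomposition certifies tw(G) ≤ 2. For the lower bound, the 3 vertices {1, 2, 4} are pairwise adjacent, and any tree decomposition puts a clique entirely inside one bag — forcing width ≥ 2. Hence tw(G) = 2 exactly.

Treewidth 2.
One such decomposition:
Bags: B1 = {1, 3, 4}  B2 = {1, 2, 4}
Tree: B1–B2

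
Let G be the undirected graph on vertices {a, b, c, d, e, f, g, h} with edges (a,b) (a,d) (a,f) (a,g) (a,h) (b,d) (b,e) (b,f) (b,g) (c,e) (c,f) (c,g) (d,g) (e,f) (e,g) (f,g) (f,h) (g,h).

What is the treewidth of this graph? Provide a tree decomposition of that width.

Every bag has size at most 4, so the width is 4 − 1 = 3 and tw(G) ≤ 3. On the other hand G contains the 4-clique {a, b, d, g}. A clique must lie in a single bag of any decomposition, so no decomposition can have width below 3. Combining the bounds, tw(G) = 3.

Treewidth 3.
One such decomposition:
Bags: B1 = {b, e, f, g}  B2 = {a, b, f, g}  B3 = {c, e, f, g}  B4 = {a, b, d, g}  B5 = {a, f, g, h}
Tree: B1–B2, B1–B3, B2–B4, B2–B5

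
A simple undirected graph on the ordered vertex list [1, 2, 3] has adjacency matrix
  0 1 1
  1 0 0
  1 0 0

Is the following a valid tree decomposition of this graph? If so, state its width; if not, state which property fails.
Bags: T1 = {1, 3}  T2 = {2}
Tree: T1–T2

A tree decomposition must satisfy three properties: every vertex lies in some bag; for every edge, both endpoints lie together in some bag; and for every vertex, the bags containing it form a connected subtree. Here edge (1,2) lies in no bag, so the decomposition is invalid.

No — edge (1,2) lies in no bag.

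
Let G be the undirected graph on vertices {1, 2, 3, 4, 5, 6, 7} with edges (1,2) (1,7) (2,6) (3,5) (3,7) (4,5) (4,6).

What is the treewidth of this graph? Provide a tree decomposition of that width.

Every bag has size at most 3, so the width is 3 − 1 = 2 and tw(G) ≤ 2. The edges 5–4–6–2–1–7–3–5 form a cycle, so G is not a tree and its treewidth is at least 2. Therefore the treewidth is 2.

Treewidth 2.
One such decomposition:
Bags: B1 = {4, 5, 6}  B2 = {2, 5, 6}  B3 = {1, 2, 5}  B4 = {1, 5, 7}  B5 = {3, 5, 7}
Tree: B1–B2, B2–B3, B3–B4, B4–B5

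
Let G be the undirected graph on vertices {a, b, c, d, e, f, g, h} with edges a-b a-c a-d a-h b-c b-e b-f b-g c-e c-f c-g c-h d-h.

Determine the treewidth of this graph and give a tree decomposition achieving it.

Treewidth 2.
One such decomposition:
Bags: B1 = {b, c, g}  B2 = {a, b, c}  B3 = {a, c, h}  B4 = {a, d, h}  B5 = {b, c, f}  B6 = {b, c, e}
Tree: B1–B2, B2–B3, B3–B4, B1–B5, B2–B6

Each bag holds 3 vertices, so the decomposition has width 2, which upper-bounds the treewidth. On the other hand G contains the 3-clique {a, d, h}. A clique must lie in a single bag of any decomposition, so no decomposition can have width below 2. Therefore the treewidth is 2.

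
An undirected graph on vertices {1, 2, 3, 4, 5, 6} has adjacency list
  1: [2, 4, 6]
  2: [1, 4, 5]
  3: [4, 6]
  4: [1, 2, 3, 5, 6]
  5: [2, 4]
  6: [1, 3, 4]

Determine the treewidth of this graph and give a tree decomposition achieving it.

Treewidth 2.
One such decomposition:
Bags: B1 = {1, 2, 4}  B2 = {1, 4, 6}  B3 = {3, 4, 6}  B4 = {2, 4, 5}
Tree: B1–B2, B2–B3, B1–B4

Each bag holds 3 vertices, so the decomposition has width 2, which upper-bounds the treewidth. For the lower bound, the 3 vertices {1, 2, 4} are pairwise adjacent, and any tree decomposition puts a clique entirely inside one bag — forcing width ≥ 2. The upper and lower bounds meet at 2, so that is the treewidth.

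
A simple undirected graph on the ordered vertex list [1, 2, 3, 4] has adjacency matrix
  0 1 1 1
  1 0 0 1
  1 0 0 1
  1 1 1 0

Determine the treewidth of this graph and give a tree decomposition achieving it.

Treewidth 2.
Bags: B1 = {1, 3, 4}  B2 = {1, 2, 4}
Tree: B1–B2

Each bag holds 3 vertices, so the decomposition has width 2, which upper-bounds the treewidth. Conversely, {1, 2, 4} is a clique of size 3, and the vertices of any clique must share a bag in every tree decomposition; so some bag has ≥ 3 vertices and tw(G) ≥ 2. Combining the bounds, tw(G) = 2.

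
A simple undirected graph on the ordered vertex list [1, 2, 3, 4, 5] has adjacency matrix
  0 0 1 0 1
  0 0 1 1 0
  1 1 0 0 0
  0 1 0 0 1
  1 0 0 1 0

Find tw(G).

2

A width-2 tree decomposition is:
Bags: B1 = {1, 4, 5}  B2 = {1, 3, 4}  B3 = {2, 3, 4}
Tree: B1–B2, B2–B3
Every bag has size at most 3, so the width is 3 − 1 = 2 and tw(G) ≤ 2. The edges 4–5–1–3–2–4 form a cycle, so G is not a tree and its treewidth is at least 2. Therefore the treewidth is 2.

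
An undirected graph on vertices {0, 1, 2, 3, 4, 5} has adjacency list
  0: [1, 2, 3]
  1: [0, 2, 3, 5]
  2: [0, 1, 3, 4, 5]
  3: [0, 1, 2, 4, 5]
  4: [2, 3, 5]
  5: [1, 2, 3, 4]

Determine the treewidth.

A width-3 tree decomposition is:
Bags: B1 = {0, 1, 2, 3}  B2 = {1, 2, 3, 5}  B3 = {2, 3, 4, 5}
Tree: B1–B2, B2–B3
The largest bag has 4 vertices, giving width 3; this decomposition certifies tw(G) ≤ 3. On the other hand G contains the 4-clique {0, 1, 2, 3}. A clique must lie in a single bag of any decomposition, so no decomposition can have width below 3. The upper and lower bounds meet at 3, so that is the treewidth.

3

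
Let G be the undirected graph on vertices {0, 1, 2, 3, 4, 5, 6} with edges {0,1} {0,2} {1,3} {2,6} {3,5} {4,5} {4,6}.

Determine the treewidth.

A width-2 tree decomposition is:
Bags: B1 = {0, 1, 3}  B2 = {0, 3, 5}  B3 = {0, 4, 5}  B4 = {0, 4, 6}  B5 = {0, 2, 6}
Tree: B1–B2, B2–B3, B3–B4, B4–B5
The largest bag has 3 vertices, giving width 2; this decomposition certifies tw(G) ≤ 2. Since 0–1–3–5–4–6–2–0 is a cycle in G, G is not acyclic. Forests are exactly the graphs of treewidth ≤ 1, so tw(G) ≥ 2. The upper and lower bounds meet at 2, so that is the treewidth.

2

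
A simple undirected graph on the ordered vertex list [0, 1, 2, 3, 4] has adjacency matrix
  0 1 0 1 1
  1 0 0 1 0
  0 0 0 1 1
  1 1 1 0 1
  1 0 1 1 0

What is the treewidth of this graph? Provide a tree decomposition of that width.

Each bag holds 3 vertices, so the decomposition has width 2, which upper-bounds the treewidth. For the lower bound, the 3 vertices {0, 1, 3} are pairwise adjacent, and any tree decomposition puts a clique entirely inside one bag — forcing width ≥ 2. Therefore the treewidth is 2.

Treewidth 2.
One optimal decomposition is:
Bags: B1 = {2, 3, 4}  B2 = {0, 3, 4}  B3 = {0, 1, 3}
Tree: B1–B2, B2–B3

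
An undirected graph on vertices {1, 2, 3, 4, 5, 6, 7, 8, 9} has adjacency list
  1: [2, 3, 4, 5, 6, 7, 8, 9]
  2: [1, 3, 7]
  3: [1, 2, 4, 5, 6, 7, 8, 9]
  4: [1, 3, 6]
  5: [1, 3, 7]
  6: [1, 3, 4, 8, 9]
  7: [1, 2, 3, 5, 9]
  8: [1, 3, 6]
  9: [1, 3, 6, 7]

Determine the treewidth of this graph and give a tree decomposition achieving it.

Each bag holds 4 vertices, so the decomposition has width 3, which upper-bounds the treewidth. On the other hand G contains the 4-clique {1, 2, 3, 7}. A clique must lie in a single bag of any decomposition, so no decomposition can have width below 3. Combining the bounds, tw(G) = 3.

Treewidth 3.
One optimal decomposition is:
Bags: B1 = {1, 3, 6, 8}  B2 = {1, 3, 6, 9}  B3 = {1, 3, 4, 6}  B4 = {1, 3, 7, 9}  B5 = {1, 3, 5, 7}  B6 = {1, 2, 3, 7}
Tree: B1–B2, B1–B3, B2–B4, B4–B5, B5–B6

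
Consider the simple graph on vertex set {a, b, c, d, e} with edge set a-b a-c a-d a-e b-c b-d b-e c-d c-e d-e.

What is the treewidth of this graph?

4

A width-4 tree decomposition is:
Bags: B1 = {a, b, c, d, e}
Tree: (single bag)
With just one bag of size 5, the width is 5 − 1 = 4, so tw(G) ≤ 4. For the lower bound, the 5 vertices {a, b, c, d, e} are pairwise adjacent, and any tree decomposition puts a clique entirely inside one bag — forcing width ≥ 4. Therefore the treewidth is 4.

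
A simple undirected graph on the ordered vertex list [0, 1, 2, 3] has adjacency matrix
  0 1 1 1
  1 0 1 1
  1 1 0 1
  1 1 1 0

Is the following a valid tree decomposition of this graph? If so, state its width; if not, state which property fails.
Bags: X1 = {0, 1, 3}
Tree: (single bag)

No — vertex 2 appears in no bag.

A tree decomposition must satisfy three properties: every vertex lies in some bag; for every edge, both endpoints lie together in some bag; and for every vertex, the bags containing it form a connected subtree. Here vertex 2 appears in no bag, so the decomposition is invalid.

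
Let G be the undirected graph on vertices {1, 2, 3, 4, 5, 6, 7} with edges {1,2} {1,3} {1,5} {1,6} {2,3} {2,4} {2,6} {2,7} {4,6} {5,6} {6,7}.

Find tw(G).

2

A width-2 tree decomposition is:
Bags: B1 = {1, 5, 6}  B2 = {1, 2, 6}  B3 = {1, 2, 3}  B4 = {2, 6, 7}  B5 = {2, 4, 6}
Tree: B1–B2, B2–B3, B2–B4, B2–B5
Each bag holds 3 vertices, so the decomposition has width 2, which upper-bounds the treewidth. For the lower bound, the 3 vertices {1, 2, 3} are pairwise adjacent, and any tree decomposition puts a clique entirely inside one bag — forcing width ≥ 2. Therefore the treewidth is 2.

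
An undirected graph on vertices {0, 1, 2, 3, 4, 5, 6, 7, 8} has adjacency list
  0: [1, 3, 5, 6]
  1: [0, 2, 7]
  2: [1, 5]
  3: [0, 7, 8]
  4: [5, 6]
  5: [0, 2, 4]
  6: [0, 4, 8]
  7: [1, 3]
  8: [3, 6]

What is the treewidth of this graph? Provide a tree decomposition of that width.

Each bag holds 4 vertices, so the decomposition has width 3, which upper-bounds the treewidth. For the lower bound: the 4 vertex sets {4,6,8}, {3}, {0}, {1,2,5,7} are disjoint, each induces a connected subgraph, and every pair is joined by at least one edge of G. Contracting each set to a single vertex therefore yields K_{4} as a minor, and since treewidth is minor-monotone, tw(G) ≥ tw(K_{4}) = 3. Hence tw(G) = 3 exactly.

Treewidth 3.
Bags: B1 = {3, 4, 6, 8}  B2 = {0, 3, 4, 6}  B3 = {0, 3, 4, 5}  B4 = {0, 3, 5, 7}  B5 = {0, 1, 5, 7}  B6 = {1, 2, 5, 7}
Tree: B1–B2, B2–B3, B3–B4, B4–B5, B5–B6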